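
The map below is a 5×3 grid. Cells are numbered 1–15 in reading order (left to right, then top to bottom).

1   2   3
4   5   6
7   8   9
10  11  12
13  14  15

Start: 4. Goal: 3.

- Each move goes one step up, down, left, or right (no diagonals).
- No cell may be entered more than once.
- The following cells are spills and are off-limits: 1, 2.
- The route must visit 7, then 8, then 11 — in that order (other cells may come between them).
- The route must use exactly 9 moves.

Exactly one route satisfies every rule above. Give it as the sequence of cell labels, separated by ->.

The waypoints must appear in the order 7, 8, 11, with no cell reused.
Route from 4: down to 7, right to 8, 2× down (reaching 14), right to 15, 4× up (reaching 3) — 9 moves in all.
Check: order respected (7 at step 1, 8 at step 2, 11 at step 3); 9 moves as required.

4 -> 7 -> 8 -> 11 -> 14 -> 15 -> 12 -> 9 -> 6 -> 3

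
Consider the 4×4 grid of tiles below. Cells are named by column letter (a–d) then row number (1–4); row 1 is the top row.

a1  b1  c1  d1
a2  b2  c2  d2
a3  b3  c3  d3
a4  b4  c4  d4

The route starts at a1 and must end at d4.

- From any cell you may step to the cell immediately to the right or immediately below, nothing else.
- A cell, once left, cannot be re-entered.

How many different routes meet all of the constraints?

20

A right/down-only route from a1 to d4 makes exactly 3 down-moves and 3 right-moves in some order.
With no other constraints that would be C(6,3) = 20 routes.
That gives 20 routes.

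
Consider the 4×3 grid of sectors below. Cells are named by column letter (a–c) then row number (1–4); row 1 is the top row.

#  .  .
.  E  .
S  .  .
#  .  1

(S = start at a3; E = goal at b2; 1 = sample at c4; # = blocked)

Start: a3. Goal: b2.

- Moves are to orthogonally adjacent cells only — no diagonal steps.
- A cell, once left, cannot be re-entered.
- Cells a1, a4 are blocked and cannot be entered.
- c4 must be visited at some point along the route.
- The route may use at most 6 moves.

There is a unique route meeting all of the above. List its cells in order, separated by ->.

The 6-move cap with required stops at c4 leaves no slack for detours.
Route from a3: right to b3, down to b4, right to c4, 2× up (reaching c2), left to b2 — 6 moves in all.
Check: all required cells visited; 6 ≤ 6 moves.

a3 -> b3 -> b4 -> c4 -> c3 -> c2 -> b2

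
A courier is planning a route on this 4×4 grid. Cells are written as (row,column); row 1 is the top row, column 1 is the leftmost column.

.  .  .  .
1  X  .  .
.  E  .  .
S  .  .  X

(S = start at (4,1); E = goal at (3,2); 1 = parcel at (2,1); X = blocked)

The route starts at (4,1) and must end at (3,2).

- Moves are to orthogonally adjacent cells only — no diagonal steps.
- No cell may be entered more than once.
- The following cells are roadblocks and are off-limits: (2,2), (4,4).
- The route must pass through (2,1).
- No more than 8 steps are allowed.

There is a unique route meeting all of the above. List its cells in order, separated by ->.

The 8-move cap with required stops at (2,1) leaves no slack for detours.
Route from (4,1): up 3 to (1,1), right 2 to (1,3), down 2 to (3,3), left 1 to (3,2) — 8 moves in all.
Check: all required cells visited; 8 ≤ 8 moves.

(4,1) -> (3,1) -> (2,1) -> (1,1) -> (1,2) -> (1,3) -> (2,3) -> (3,3) -> (3,2)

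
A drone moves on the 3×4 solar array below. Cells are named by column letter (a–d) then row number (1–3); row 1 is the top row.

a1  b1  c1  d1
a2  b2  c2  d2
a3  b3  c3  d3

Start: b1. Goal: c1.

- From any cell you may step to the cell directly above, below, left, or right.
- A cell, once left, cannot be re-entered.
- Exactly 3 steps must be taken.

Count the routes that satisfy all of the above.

Need simple routes of exactly 3 moves from b1 to c1 (Manhattan distance 1, so 1 moves are spent on a detour and 1 undoing it).
Enumerating: b1 b2 c2 c1.
That gives 1 route.

1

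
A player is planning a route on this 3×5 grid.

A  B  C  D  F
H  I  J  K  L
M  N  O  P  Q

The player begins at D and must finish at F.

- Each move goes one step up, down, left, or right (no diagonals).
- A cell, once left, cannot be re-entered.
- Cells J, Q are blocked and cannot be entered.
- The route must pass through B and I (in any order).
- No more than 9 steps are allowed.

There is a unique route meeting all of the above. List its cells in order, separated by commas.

The budget equals the shortest possible length, so every move has to be on a shortest route through the required cells.
Route from D: 2× left (reaching B), 2× down (reaching N), 2× right (reaching P), up to K, right to L, up to F — 9 moves in all.
Check: all required cells visited; 9 ≤ 9 moves.

D, C, B, I, N, O, P, K, L, F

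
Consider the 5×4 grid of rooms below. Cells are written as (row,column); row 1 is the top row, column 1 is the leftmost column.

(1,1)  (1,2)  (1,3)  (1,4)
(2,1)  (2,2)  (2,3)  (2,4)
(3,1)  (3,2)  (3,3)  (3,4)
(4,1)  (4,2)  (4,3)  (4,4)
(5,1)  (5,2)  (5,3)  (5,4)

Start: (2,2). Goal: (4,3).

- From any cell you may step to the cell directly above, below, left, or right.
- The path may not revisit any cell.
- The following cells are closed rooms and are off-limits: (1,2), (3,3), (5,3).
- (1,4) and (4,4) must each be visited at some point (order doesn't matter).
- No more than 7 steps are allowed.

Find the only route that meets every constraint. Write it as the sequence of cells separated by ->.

The 7-move cap with required stops at (1,4), (4,4) leaves no slack for detours.
Route from (2,2): right 1 to (2,3), up 1 to (1,3), right 1 to (1,4), down 3 to (4,4), left 1 to (4,3) — 7 moves in all.
Check: all required cells visited; 7 ≤ 7 moves.

(2,2) -> (2,3) -> (1,3) -> (1,4) -> (2,4) -> (3,4) -> (4,4) -> (4,3)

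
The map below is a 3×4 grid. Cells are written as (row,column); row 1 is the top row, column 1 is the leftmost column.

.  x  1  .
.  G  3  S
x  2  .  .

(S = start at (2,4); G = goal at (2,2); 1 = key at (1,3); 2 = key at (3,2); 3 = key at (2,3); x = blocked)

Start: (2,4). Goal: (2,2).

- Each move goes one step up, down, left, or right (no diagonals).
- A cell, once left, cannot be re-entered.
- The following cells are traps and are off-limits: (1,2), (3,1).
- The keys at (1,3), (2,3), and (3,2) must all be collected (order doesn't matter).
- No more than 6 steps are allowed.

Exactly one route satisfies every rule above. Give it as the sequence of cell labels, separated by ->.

The budget equals the shortest possible length, so every move has to be on a shortest route through the required cells.
Route from (2,4): up to (1,4), left to (1,3), 2× down (reaching (3,3)), left to (3,2), up to (2,2) — 6 moves in all.
Check: all required cells visited; 6 ≤ 6 moves.

(2,4) -> (1,4) -> (1,3) -> (2,3) -> (3,3) -> (3,2) -> (2,2)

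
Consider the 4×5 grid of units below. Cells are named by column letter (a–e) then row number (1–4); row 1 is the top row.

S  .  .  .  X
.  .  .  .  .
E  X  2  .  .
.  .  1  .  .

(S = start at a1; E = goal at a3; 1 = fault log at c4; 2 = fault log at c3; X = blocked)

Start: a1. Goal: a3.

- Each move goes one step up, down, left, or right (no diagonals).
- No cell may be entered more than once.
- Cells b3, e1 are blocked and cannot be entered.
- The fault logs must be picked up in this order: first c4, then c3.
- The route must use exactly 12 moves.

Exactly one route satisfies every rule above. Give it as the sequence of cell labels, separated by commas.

a1, b1, c1, d1, d2, d3, d4, c4, c3, c2, b2, a2, a3

The waypoints must appear in the order c4, c3, with no cell reused.
Route from a1: right 3 to d1, down 3 to d4, left 1 to c4, up 2 to c2, left 2 to a2, down 1 to a3 — 12 moves in all.
Check: order respected (1 at step 7, 2 at step 8); 12 moves as required.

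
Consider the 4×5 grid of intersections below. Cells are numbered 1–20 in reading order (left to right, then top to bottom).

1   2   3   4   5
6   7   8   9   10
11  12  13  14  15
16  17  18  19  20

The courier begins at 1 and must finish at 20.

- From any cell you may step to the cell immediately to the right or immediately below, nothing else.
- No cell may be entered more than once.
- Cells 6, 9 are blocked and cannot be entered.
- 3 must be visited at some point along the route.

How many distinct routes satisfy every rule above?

4

A right/down-only route from 1 to 20 makes exactly 3 down-moves and 4 right-moves in some order.
With no other constraints that would be C(7,3) = 35 routes.
Split at 3 and multiply the segment counts (each segment already excludes blocked cells): 1→3: 1; 3→20: 4; product = 4.
That gives 4 routes.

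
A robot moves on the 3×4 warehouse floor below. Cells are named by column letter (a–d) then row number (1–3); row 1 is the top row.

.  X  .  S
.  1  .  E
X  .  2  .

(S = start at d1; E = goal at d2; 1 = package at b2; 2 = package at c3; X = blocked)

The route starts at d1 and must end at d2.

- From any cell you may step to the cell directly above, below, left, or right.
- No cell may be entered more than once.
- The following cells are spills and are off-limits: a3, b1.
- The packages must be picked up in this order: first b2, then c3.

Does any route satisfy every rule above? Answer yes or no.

One route that works: d1 → c1 → c2 → b2 → b3 → c3 → d3 → d2.

yes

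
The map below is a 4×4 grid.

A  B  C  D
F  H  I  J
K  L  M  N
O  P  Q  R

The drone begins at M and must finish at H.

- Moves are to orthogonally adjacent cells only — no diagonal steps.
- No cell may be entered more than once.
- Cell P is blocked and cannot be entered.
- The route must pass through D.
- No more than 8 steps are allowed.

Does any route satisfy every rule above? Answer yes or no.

yes

One route that works: M → I → J → D → C → B → H.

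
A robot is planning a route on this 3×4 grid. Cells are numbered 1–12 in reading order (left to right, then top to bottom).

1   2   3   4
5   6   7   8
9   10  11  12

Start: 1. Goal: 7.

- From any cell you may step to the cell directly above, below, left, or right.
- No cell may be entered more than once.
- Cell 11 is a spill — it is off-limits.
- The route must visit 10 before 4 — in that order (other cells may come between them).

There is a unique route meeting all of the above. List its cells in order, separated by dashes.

1 - 5 - 9 - 10 - 6 - 2 - 3 - 4 - 8 - 7

The waypoints must appear in the order 10, 4, with no cell reused.
Route from 1: down 2 to 9, right 1 to 10, up 2 to 2, right 2 to 4, down 1 to 8, left 1 to 7 — 9 moves in all.
Check: order respected (10 at step 3, 4 at step 7).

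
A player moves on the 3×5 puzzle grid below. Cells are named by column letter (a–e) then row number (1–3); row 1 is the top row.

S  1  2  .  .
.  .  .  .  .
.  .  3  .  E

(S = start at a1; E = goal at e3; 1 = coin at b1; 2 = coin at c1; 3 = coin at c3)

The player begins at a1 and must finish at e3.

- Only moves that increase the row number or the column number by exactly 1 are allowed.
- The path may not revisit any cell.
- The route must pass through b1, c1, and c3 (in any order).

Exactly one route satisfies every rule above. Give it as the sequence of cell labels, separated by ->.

a1 -> b1 -> c1 -> c2 -> c3 -> d3 -> e3

Moves only go right or down, so the column and row indices never decrease.
Route from a1: 2× right (reaching c1), 2× down (reaching c3), 2× right (reaching e3) — 6 moves in all.
Check: all required cells visited.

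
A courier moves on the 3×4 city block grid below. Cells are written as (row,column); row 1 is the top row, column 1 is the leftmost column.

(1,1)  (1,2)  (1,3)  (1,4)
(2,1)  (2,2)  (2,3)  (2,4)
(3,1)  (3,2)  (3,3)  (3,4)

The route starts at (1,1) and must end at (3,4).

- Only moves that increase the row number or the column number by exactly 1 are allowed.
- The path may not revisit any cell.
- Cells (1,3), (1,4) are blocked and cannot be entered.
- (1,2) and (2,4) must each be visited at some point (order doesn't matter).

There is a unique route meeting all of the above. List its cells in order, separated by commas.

(1,1), (1,2), (2,2), (2,3), (2,4), (3,4)

Moves only go right or down, so the column and row indices never decrease.
Route from (1,1): right 1 to (1,2), down 1 to (2,2), right 2 to (2,4), down 1 to (3,4) — 5 moves in all.
Check: all required cells visited.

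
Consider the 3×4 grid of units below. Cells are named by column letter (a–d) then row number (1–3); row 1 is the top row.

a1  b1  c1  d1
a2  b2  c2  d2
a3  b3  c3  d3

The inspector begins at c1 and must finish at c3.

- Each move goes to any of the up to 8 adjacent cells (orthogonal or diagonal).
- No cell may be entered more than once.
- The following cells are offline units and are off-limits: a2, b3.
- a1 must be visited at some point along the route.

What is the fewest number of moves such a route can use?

4

Any route passes through a1 somewhere between c1 and c3. Summing Chebyshev distances along the two legs (c1 → a1 → c3) gives a lower bound of 2 + 2 = 4 moves.
A route of 4 moves achieves this: c1 → b1 → a1 → b2 → c3.
Since 4 matches the lower bound, it is optimal.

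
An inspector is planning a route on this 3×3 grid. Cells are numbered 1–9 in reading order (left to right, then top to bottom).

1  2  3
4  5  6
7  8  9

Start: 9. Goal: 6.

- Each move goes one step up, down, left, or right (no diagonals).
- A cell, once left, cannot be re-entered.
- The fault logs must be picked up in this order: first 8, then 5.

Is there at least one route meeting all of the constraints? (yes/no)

One route that works: 9 → 8 → 5 → 6.

yes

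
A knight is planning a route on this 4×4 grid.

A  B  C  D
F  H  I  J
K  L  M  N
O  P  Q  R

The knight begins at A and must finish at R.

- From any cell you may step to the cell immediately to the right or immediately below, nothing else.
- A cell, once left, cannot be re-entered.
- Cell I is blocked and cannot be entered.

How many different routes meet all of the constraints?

11

A right/down-only route from A to R makes exactly 3 down-moves and 3 right-moves in some order.
With no other constraints that would be C(6,3) = 20 routes.
Subtract routes through each blocked cell (inclusion–exclusion for overlaps): − through I: 9 → 11.
That gives 11 routes.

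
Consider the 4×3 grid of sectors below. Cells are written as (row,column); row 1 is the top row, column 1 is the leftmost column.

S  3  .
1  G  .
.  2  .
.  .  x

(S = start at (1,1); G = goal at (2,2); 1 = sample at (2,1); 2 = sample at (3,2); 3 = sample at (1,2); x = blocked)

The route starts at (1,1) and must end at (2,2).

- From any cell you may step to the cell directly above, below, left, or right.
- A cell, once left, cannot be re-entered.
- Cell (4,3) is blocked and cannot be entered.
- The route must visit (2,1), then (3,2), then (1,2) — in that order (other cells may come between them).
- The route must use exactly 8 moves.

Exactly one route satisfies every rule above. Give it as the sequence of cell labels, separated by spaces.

(1,1) (2,1) (3,1) (3,2) (3,3) (2,3) (1,3) (1,2) (2,2)

The waypoints must appear in the order (2,1), (3,2), (1,2), with no cell reused.
Route from (1,1): down 2 to (3,1), right 2 to (3,3), up 2 to (1,3), left 1 to (1,2), down 1 to (2,2) — 8 moves in all.
Check: order respected (1 at step 1, 2 at step 3, 3 at step 7); 8 moves as required.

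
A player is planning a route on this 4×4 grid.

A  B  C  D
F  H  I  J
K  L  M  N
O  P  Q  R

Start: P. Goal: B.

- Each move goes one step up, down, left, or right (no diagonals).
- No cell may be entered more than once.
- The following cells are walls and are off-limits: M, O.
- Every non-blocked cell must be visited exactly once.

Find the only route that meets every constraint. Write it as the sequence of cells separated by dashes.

Need to visit all 14 open cells exactly once, starting at P and ending at B.
Cell A has only two open neighbours (F and B), so the path must pass straight through it: one of those is the cell it's entered from and the other is where it exits.
Route from P: 2× right (reaching R), 3× up (reaching D), left to C, down to I, left to H, down to L, left to K, 2× up (reaching A), right to B — 13 moves in all.
Check: all 14 open cells covered.

P - Q - R - N - J - D - C - I - H - L - K - F - A - B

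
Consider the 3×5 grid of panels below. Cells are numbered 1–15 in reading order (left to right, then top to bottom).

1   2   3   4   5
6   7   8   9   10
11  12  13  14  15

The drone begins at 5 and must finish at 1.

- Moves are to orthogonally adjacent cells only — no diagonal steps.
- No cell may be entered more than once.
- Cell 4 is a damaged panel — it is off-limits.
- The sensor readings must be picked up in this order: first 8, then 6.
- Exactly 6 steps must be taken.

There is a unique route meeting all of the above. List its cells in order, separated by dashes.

The waypoints must appear in the order 8, 6, with no cell reused.
Route from 5: down 1 to 10, left 4 to 6, up 1 to 1 — 6 moves in all.
Check: order respected (8 at step 3, 6 at step 5); 6 moves as required.

5 - 10 - 9 - 8 - 7 - 6 - 1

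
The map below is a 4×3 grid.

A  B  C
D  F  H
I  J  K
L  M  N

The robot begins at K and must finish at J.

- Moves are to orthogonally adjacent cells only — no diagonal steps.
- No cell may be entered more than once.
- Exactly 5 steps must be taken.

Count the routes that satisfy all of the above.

3

Need simple routes of exactly 5 moves from K to J (Manhattan distance 1, so 2 moves are spent on a detour and 2 undoing it).
Enumerating: K H C B F J | K H F D I J | K N M L I J.
That gives 3 routes.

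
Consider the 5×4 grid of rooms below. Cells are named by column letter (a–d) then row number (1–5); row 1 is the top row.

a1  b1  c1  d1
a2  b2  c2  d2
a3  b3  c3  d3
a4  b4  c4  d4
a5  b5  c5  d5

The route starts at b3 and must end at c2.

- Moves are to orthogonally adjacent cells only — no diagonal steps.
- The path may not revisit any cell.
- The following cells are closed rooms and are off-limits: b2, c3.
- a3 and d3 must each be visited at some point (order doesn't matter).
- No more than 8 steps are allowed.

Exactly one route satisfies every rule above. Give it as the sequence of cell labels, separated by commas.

The 8-move cap with required stops at a3, d3 leaves no slack for detours.
Route from b3: left 1 to a3, down 1 to a4, right 3 to d4, up 2 to d2, left 1 to c2 — 8 moves in all.
Check: all required cells visited; 8 ≤ 8 moves.

b3, a3, a4, b4, c4, d4, d3, d2, c2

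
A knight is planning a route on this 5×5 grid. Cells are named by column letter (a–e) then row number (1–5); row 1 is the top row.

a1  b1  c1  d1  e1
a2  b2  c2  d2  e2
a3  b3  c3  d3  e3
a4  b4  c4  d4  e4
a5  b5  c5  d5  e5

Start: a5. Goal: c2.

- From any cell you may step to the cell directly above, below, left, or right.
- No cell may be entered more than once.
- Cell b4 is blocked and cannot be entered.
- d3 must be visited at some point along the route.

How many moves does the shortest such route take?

Any route passes through d3 somewhere between a5 and c2. Summing Manhattan distances along the two legs (a5 → d3 → c2) gives a lower bound of 5 + 2 = 7 moves.
A route of 7 moves achieves this: a5 → a4 → a3 → b3 → c3 → d3 → d2 → c2.
Since 7 matches the lower bound, it is optimal.

7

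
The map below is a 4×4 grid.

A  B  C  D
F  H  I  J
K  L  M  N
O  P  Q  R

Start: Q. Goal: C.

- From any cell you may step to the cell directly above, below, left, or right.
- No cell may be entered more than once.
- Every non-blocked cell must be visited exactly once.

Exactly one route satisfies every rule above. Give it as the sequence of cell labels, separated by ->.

Q -> R -> N -> M -> L -> P -> O -> K -> F -> A -> B -> H -> I -> J -> D -> C

Need to visit all 16 open cells exactly once, starting at Q and ending at C.
Cell O has only two open neighbours (K and P), so the path must pass straight through it: one of those is the cell it's entered from and the other is where it exits.
Route from Q: right to R, up to N, 2× left (reaching L), down to P, left to O, 3× up (reaching A), right to B, down to H, 2× right (reaching J), up to D, left to C — 15 moves in all.
Check: all 16 open cells covered.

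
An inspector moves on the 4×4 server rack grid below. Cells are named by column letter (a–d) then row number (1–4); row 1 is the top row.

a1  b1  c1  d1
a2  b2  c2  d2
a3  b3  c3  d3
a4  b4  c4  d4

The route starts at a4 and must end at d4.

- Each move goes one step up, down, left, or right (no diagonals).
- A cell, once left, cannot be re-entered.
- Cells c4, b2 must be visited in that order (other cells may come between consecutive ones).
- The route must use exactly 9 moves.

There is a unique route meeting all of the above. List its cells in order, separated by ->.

a4 -> b4 -> c4 -> c3 -> b3 -> b2 -> c2 -> d2 -> d3 -> d4

The waypoints must appear in the order c4, b2, with no cell reused.
Route from a4: 2× right (reaching c4), up to c3, left to b3, up to b2, 2× right (reaching d2), 2× down (reaching d4) — 9 moves in all.
Check: order respected (c4 at step 2, b2 at step 5); 9 moves as required.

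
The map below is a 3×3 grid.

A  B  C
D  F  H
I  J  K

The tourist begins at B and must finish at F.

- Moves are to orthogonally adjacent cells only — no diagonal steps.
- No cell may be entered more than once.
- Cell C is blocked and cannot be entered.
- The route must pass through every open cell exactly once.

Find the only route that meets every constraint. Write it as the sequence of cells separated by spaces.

B A D I J K H F

Need to visit all 8 open cells exactly once, starting at B and ending at F.
Cell K has only two open neighbours (H and J), so the path must pass straight through it: one of those is the cell it's entered from and the other is where it exits.
Route from B: left to A, 2× down (reaching I), 2× right (reaching K), up to H, left to F — 7 moves in all.
Check: all 8 open cells covered.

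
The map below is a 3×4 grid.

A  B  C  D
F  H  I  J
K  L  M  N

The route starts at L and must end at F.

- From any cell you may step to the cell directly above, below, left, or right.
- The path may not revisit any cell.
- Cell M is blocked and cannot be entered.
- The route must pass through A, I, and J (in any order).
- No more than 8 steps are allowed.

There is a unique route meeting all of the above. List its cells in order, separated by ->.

Any route must reach A, I, and J and still end at F within 8 moves, so the order of the required stops is forced.
Route from L: up 1 to H, right 2 to J, up 1 to D, left 3 to A, down 1 to F — 8 moves in all.
Check: all required cells visited; 8 ≤ 8 moves.

L -> H -> I -> J -> D -> C -> B -> A -> F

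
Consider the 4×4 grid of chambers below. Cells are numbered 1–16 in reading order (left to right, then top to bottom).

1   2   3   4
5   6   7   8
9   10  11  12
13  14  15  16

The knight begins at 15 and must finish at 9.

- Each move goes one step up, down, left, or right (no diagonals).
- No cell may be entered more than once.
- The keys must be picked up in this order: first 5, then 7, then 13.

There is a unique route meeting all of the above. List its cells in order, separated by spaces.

15 16 12 8 4 3 2 1 5 6 7 11 10 14 13 9

The waypoints must appear in the order 5, 7, 13, with no cell reused.
Route from 15: right to 16, 3× up (reaching 4), 3× left (reaching 1), down to 5, 2× right (reaching 7), down to 11, left to 10, down to 14, left to 13, up to 9 — 15 moves in all.
Check: order respected (5 at step 8, 7 at step 10, 13 at step 14).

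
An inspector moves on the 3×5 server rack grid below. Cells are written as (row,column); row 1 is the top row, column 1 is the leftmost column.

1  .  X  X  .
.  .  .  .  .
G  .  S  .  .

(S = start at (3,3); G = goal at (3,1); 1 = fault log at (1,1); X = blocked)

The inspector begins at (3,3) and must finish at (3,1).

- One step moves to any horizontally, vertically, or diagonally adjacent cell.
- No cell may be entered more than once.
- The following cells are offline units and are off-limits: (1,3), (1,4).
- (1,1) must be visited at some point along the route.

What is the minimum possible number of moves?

4

Any route passes through (1,1) somewhere between (3,3) and (3,1). Summing Chebyshev distances along the two legs ((3,3) → (1,1) → (3,1)) gives a lower bound of 2 + 2 = 4 moves.
A route of 4 moves achieves this: (3,3) → (2,2) → (1,1) → (2,1) → (3,1).
Since 4 matches the lower bound, it is optimal.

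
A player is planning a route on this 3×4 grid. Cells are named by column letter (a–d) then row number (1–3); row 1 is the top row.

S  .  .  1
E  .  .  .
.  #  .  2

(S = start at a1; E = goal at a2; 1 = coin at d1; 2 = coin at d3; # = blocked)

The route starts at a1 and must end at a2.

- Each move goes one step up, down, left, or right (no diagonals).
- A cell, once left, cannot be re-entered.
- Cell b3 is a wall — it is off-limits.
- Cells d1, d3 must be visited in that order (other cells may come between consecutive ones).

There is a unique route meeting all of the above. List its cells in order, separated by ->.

a1 -> b1 -> c1 -> d1 -> d2 -> d3 -> c3 -> c2 -> b2 -> a2

The waypoints must appear in the order d1, d3, with no cell reused.
Route from a1: right 3 to d1, down 2 to d3, left 1 to c3, up 1 to c2, left 2 to a2 — 9 moves in all.
Check: order respected (1 at step 3, 2 at step 5).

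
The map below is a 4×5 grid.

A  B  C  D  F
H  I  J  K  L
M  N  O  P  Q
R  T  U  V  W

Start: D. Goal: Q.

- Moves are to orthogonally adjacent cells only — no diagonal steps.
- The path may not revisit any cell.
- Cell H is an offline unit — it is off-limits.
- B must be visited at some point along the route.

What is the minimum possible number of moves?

Any route passes through B somewhere between D and Q. Summing Manhattan distances along the two legs (D → B → Q) gives a lower bound of 2 + 5 = 7 moves.
A route of 7 moves achieves this: D → C → B → I → N → O → P → Q.
Since 7 matches the lower bound, it is optimal.

7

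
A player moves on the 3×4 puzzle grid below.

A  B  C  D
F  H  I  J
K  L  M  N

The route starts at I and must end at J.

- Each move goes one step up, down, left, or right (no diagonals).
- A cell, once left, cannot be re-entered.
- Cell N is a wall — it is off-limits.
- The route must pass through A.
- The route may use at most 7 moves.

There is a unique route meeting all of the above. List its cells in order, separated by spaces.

The 7-move cap with required stops at A leaves no slack for detours.
Route from I: 2× left (reaching F), up to A, 3× right (reaching D), down to J — 7 moves in all.
Check: all required cells visited; 7 ≤ 7 moves.

I H F A B C D J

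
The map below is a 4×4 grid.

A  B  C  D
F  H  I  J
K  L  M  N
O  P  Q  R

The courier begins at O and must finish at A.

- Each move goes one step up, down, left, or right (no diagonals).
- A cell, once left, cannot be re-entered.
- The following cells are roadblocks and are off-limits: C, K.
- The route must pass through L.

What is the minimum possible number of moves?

Any route passes through L somewhere between O and A. Summing Manhattan distances along the two legs (O → L → A) gives a lower bound of 2 + 3 = 5 moves.
A route of 5 moves achieves this: O → P → L → H → B → A.
Since 5 matches the lower bound, it is optimal.

5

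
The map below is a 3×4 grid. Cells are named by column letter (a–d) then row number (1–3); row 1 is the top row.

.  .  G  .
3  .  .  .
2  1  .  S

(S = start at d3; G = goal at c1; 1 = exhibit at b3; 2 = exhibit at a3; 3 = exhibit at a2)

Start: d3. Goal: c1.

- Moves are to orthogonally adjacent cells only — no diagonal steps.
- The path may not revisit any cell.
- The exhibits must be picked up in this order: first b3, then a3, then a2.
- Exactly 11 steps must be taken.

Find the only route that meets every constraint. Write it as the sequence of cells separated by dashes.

The waypoints must appear in the order b3, a3, a2, with no cell reused.
Route from d3: left 3 to a3, up 2 to a1, right 1 to b1, down 1 to b2, right 2 to d2, up 1 to d1, left 1 to c1 — 11 moves in all.
Check: order respected (1 at step 2, 2 at step 3, 3 at step 4); 11 moves as required.

d3 - c3 - b3 - a3 - a2 - a1 - b1 - b2 - c2 - d2 - d1 - c1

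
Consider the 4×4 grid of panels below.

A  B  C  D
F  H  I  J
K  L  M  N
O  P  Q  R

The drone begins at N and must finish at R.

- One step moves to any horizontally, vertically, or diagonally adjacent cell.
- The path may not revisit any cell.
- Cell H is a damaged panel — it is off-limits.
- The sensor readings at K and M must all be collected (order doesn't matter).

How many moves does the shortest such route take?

6

Any route passes through K and M in some order between N and R. Summing Chebyshev distances along each leg and taking the cheapest ordering (N → M → K → R) gives a lower bound of 1 + 2 + 3 = 6 moves.
A route of 6 moves achieves this: N → I → L → K → P → M → R.
Since 6 matches the lower bound, it is optimal.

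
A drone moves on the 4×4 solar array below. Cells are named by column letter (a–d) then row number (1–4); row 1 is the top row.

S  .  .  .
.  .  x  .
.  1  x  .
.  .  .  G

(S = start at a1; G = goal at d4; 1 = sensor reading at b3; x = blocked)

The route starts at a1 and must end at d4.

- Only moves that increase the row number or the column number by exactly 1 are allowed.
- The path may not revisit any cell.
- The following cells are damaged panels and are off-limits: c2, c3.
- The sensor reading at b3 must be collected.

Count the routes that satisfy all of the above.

3

A right/down-only route from a1 to d4 makes exactly 3 down-moves and 3 right-moves in some order.
With no other constraints that would be C(6,3) = 20 routes.
Split at b3 and multiply the segment counts (each segment already excludes blocked cells): a1→b3: 3; b3→d4: 1; product = 3.
That gives 3 routes.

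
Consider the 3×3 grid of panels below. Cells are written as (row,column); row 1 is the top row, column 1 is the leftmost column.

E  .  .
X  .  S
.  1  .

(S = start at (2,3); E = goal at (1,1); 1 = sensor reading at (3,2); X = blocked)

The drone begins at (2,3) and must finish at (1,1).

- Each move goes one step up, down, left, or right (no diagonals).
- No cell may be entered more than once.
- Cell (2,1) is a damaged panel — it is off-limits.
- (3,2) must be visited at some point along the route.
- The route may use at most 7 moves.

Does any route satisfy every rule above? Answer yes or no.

One route that works: (2,3) → (3,3) → (3,2) → (2,2) → (1,2) → (1,1).

yes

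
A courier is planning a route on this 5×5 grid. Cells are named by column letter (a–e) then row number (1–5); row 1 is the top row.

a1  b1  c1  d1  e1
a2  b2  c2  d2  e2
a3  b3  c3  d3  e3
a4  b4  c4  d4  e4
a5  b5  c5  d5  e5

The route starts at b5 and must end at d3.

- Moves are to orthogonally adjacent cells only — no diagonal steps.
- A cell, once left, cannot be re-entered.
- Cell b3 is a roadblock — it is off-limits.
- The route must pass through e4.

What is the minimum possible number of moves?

6

Any route passes through e4 somewhere between b5 and d3. Summing Manhattan distances along the two legs (b5 → e4 → d3) gives a lower bound of 4 + 2 = 6 moves.
A route of 6 moves achieves this: b5 → b4 → c4 → d4 → e4 → e3 → d3.
Since 6 matches the lower bound, it is optimal.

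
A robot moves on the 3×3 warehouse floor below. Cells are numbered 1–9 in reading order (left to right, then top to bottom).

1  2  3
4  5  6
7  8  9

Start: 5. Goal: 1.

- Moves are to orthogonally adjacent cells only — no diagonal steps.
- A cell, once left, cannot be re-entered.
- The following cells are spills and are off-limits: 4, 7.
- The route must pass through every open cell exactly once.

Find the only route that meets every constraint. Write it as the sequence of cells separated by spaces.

Need to visit all 7 open cells exactly once, starting at 5 and ending at 1.
Route from 5: down to 8, right to 9, 2× up (reaching 3), 2× left (reaching 1) — 6 moves in all.
Check: all 7 open cells covered.

5 8 9 6 3 2 1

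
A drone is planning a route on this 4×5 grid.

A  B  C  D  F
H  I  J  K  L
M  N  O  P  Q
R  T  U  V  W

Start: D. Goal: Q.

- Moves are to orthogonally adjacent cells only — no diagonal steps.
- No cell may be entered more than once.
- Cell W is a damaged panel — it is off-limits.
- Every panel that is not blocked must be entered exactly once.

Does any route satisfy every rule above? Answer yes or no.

no

Colour the cells like a checkerboard: each orthogonal step flips colour, so a Hamiltonian route alternates colours. Here there are 10 cells of one colour and 9 of the other, with start on the opposite colour to the goal — the counts and endpoints can't be arranged into an alternating sequence of length 19, so no Hamiltonian route exists.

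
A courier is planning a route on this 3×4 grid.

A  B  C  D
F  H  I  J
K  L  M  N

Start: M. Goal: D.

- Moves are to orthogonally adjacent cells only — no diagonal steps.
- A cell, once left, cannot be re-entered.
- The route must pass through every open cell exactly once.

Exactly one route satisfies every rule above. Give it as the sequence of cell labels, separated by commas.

Need to visit all 12 open cells exactly once, starting at M and ending at D.
Cell N has only two open neighbours (J and M), so the path must pass straight through it: one of those is the cell it's entered from and the other is where it exits.
Route from M: right 1 to N, up 1 to J, left 2 to H, down 1 to L, left 1 to K, up 2 to A, right 3 to D — 11 moves in all.
Check: all 12 open cells covered.

M, N, J, I, H, L, K, F, A, B, C, D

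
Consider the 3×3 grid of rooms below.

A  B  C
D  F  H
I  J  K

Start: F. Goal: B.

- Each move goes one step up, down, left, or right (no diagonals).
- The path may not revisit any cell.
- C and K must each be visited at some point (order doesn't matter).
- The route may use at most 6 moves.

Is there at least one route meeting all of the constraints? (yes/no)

One route that works: F → J → K → H → C → B.

yes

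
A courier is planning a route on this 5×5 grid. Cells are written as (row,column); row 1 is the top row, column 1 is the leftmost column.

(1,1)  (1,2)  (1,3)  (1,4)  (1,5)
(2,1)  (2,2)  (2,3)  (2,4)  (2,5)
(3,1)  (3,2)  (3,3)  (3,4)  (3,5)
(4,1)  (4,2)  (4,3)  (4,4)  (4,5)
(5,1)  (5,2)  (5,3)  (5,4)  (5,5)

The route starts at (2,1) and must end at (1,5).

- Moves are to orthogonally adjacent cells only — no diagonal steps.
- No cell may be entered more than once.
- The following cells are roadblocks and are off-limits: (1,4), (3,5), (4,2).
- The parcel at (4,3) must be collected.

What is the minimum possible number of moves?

9

Any route passes through (4,3) somewhere between (2,1) and (1,5). Summing Manhattan distances along the two legs ((2,1) → (4,3) → (1,5)) gives a lower bound of 4 + 5 = 9 moves.
A route of 9 moves achieves this: (2,1) → (3,1) → (3,2) → (3,3) → (4,3) → (4,4) → (3,4) → (2,4) → (2,5) → (1,5).
Since 9 matches the lower bound, it is optimal.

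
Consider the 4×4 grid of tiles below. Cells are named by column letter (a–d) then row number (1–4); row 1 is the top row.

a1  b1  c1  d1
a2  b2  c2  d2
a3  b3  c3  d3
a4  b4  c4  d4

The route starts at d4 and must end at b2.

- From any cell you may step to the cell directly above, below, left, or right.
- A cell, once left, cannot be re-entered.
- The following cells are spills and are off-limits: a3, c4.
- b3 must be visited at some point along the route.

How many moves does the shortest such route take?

4

Any route passes through b3 somewhere between d4 and b2. Summing Manhattan distances along the two legs (d4 → b3 → b2) gives a lower bound of 3 + 1 = 4 moves.
A route of 4 moves achieves this: d4 → d3 → c3 → b3 → b2.
Since 4 matches the lower bound, it is optimal.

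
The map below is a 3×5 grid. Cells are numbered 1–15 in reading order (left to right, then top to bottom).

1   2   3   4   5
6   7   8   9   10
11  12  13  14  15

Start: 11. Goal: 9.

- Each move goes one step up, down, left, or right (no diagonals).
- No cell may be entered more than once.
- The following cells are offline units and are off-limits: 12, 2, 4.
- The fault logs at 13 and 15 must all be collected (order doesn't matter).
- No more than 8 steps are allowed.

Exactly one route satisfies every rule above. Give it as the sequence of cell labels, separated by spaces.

11 6 7 8 13 14 15 10 9

Any route must reach 13 and 15 and still end at 9 within 8 moves, so the order of the required stops is forced.
Route from 11: up to 6, 2× right (reaching 8), down to 13, 2× right (reaching 15), up to 10, left to 9 — 8 moves in all.
Check: all required cells visited; 8 ≤ 8 moves.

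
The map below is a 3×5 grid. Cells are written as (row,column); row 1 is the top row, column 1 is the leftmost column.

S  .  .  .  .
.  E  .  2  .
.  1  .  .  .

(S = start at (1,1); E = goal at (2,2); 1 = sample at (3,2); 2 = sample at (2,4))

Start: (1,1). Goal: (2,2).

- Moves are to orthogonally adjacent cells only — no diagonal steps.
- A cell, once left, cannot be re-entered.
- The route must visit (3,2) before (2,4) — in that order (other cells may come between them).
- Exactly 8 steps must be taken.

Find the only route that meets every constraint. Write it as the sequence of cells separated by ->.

The waypoints must appear in the order (3,2), (2,4), with no cell reused.
Route from (1,1): down 2 to (3,1), right 3 to (3,4), up 1 to (2,4), left 2 to (2,2) — 8 moves in all.
Check: order respected (1 at step 3, 2 at step 6); 8 moves as required.

(1,1) -> (2,1) -> (3,1) -> (3,2) -> (3,3) -> (3,4) -> (2,4) -> (2,3) -> (2,2)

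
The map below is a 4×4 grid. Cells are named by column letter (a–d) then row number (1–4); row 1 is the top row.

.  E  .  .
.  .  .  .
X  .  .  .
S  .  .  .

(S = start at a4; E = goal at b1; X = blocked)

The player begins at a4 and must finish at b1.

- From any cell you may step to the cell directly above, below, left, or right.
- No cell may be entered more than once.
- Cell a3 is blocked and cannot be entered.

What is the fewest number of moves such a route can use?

The Manhattan distance from a4 to b1 is |4−1| + |1−2| = 4, so at least 4 moves are needed.
A route of 4 moves achieves this: a4 → b4 → b3 → b2 → b1.
Since 4 matches the lower bound, it is optimal.

4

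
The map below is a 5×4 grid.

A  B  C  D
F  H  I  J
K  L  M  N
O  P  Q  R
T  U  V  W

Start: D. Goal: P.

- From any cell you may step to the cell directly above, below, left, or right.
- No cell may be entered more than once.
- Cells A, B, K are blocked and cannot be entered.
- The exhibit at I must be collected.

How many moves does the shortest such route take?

5

Any route passes through I somewhere between D and P. Summing Manhattan distances along the two legs (D → I → P) gives a lower bound of 2 + 3 = 5 moves.
A route of 5 moves achieves this: D → J → I → M → Q → P.
Since 5 matches the lower bound, it is optimal.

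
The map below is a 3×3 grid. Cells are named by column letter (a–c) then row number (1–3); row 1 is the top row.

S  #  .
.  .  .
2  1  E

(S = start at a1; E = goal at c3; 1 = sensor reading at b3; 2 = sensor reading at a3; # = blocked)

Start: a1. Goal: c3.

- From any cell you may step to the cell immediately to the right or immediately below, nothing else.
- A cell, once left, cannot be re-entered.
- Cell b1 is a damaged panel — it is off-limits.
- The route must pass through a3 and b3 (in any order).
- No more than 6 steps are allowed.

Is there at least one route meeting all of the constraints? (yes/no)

yes

One route that works: a1 → a2 → a3 → b3 → c3.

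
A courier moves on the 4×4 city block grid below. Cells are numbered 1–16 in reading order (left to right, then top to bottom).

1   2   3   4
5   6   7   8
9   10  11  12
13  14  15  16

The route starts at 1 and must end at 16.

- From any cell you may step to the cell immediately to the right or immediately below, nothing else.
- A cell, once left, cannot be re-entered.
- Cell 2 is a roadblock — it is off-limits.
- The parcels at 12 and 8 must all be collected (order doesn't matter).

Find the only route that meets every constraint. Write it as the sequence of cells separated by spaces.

Moves only go right or down, so the column and row indices never decrease.
Route from 1: down 1 to 5, right 3 to 8, down 2 to 16 — 6 moves in all.
Check: all required cells visited.

1 5 6 7 8 12 16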